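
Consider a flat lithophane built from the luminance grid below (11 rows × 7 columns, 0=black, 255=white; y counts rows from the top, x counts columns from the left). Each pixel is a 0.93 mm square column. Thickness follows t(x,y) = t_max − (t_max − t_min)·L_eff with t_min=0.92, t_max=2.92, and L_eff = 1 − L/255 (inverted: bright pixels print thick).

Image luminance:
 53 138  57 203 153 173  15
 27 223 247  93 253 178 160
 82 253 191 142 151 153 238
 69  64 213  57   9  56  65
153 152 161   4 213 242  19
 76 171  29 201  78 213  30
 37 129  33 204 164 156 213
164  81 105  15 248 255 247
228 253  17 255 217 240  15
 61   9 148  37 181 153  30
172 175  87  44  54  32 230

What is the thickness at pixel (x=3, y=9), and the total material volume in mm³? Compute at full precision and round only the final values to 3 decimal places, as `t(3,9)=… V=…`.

t(3,9)=1.210 V=130.102

span = t_max - t_min = 2.92 - 0.92 = 2.000
L(3,9) = 37, L_eff = 1 - 37/255 = 0.854902 (inverted)
t(3,9) = 2.92 - 2.000·0.854902 = 1.210
Σt over all 11·7 pixels = 191791/1275 ≈ 150.4243137
V = pitch²·Σt = 0.93²·191791/1275 = 130.102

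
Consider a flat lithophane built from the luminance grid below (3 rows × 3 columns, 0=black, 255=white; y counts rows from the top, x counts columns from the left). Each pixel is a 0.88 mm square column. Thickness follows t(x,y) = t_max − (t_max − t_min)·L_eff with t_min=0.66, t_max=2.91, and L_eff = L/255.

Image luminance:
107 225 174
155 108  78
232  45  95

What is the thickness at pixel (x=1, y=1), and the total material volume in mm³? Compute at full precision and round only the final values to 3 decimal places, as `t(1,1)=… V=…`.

span = t_max - t_min = 2.91 - 0.66 = 2.250
L(1,1) = 108, L_eff = 108/255 = 0.423529
t(1,1) = 2.91 - 2.250·0.423529 = 1.957
Σt over all 3·3 pixels = 13119/850 ≈ 15.4341176
V = pitch²·Σt = 0.88²·13119/850 = 11.952

t(1,1)=1.957 V=11.952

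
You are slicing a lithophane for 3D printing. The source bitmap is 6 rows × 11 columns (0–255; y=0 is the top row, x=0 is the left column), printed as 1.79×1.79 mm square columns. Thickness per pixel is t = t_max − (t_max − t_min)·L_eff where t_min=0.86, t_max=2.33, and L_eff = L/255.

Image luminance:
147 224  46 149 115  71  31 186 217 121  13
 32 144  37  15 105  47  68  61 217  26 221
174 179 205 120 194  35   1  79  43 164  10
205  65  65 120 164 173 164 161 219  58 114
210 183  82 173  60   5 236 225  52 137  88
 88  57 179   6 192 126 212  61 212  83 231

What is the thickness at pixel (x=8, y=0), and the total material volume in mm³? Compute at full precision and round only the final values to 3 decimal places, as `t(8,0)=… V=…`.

t(8,0)=1.079 V=346.753

span = t_max - t_min = 2.33 - 0.86 = 1.470
L(8,0) = 217, L_eff = 217/255 = 0.850980
t(8,0) = 2.33 - 1.470·0.850980 = 1.079
Σt over all 6·11 pixels = 919883/8500 ≈ 108.2215294
V = pitch²·Σt = 1.79²·919883/8500 = 346.753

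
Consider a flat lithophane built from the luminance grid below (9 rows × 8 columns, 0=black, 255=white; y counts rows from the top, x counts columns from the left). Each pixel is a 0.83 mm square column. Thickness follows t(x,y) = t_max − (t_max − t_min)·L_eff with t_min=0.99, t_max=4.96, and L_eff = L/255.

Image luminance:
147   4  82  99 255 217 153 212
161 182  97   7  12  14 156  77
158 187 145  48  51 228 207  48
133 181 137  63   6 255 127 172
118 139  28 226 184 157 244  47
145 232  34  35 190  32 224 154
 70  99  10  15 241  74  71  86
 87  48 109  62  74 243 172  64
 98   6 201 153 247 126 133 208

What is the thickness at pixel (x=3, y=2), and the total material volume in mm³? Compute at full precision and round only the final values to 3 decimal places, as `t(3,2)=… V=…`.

span = t_max - t_min = 4.96 - 0.99 = 3.970
L(3,2) = 48, L_eff = 48/255 = 0.188235
t(3,2) = 4.96 - 3.970·0.188235 = 4.213
Σt over all 9·8 pixels = 1856827/8500 ≈ 218.4502353
V = pitch²·Σt = 0.83²·1856827/8500 = 150.490

t(3,2)=4.213 V=150.490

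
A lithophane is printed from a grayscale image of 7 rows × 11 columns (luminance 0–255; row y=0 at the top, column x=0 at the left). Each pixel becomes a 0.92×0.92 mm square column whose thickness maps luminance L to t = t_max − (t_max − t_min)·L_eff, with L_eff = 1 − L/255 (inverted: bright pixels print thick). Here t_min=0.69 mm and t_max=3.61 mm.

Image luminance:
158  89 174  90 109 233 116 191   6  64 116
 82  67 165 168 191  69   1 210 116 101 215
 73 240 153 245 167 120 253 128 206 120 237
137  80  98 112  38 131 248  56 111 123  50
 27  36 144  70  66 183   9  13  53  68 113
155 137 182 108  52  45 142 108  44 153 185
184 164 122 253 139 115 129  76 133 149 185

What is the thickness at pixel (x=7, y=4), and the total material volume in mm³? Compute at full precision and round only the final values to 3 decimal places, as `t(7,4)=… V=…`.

t(7,4)=0.839 V=138.004

span = t_max - t_min = 3.61 - 0.69 = 2.920
L(7,4) = 13, L_eff = 1 - 13/255 = 0.949020 (inverted)
t(7,4) = 3.61 - 2.920·0.949020 = 0.839
Σt over all 7·11 pixels = 4157723/25500 ≈ 163.0479608
V = pitch²·Σt = 0.92²·4157723/25500 = 138.004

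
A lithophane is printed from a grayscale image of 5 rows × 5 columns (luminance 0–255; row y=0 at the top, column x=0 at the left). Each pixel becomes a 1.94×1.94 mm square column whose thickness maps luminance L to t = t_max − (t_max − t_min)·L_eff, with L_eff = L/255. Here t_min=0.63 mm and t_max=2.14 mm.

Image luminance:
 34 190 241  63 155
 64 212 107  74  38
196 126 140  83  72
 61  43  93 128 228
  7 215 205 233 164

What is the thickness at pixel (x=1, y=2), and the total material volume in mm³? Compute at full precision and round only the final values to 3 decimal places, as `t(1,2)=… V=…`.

t(1,2)=1.394 V=130.660

span = t_max - t_min = 2.14 - 0.63 = 1.510
L(1,2) = 126, L_eff = 126/255 = 0.494118
t(1,2) = 2.14 - 1.510·0.494118 = 1.394
Σt over all 5·5 pixels = 442639/12750 ≈ 34.7167843
V = pitch²·Σt = 1.94²·442639/12750 = 130.660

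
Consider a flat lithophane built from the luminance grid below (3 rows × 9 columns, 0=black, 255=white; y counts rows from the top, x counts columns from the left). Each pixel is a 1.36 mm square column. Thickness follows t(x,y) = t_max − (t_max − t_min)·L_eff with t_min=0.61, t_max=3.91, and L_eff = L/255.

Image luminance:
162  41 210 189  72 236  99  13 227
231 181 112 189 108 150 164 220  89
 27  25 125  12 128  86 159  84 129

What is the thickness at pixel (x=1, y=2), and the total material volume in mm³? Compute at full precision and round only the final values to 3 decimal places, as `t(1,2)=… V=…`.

t(1,2)=3.586 V=112.252

span = t_max - t_min = 3.91 - 0.61 = 3.300
L(1,2) = 25, L_eff = 25/255 = 0.098039
t(1,2) = 3.91 - 3.300·0.098039 = 3.586
Σt over all 3·9 pixels = 60.69
V = pitch²·Σt = 1.36²·60.69 = 112.252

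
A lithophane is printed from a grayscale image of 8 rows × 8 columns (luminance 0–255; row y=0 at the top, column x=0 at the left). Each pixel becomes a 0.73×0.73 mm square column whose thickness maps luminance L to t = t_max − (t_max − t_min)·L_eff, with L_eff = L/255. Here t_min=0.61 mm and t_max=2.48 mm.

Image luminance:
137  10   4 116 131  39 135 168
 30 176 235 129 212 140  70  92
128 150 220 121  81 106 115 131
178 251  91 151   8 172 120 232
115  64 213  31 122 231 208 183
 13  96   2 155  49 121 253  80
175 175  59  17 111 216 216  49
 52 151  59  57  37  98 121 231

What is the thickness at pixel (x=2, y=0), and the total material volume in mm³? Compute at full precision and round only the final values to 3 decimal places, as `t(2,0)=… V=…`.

t(2,0)=2.451 V=53.948

span = t_max - t_min = 2.48 - 0.61 = 1.870
L(2,0) = 4, L_eff = 4/255 = 0.015686
t(2,0) = 2.48 - 1.870·0.015686 = 2.451
Σt over all 8·8 pixels = 101.234
V = pitch²·Σt = 0.73²·101.234 = 53.948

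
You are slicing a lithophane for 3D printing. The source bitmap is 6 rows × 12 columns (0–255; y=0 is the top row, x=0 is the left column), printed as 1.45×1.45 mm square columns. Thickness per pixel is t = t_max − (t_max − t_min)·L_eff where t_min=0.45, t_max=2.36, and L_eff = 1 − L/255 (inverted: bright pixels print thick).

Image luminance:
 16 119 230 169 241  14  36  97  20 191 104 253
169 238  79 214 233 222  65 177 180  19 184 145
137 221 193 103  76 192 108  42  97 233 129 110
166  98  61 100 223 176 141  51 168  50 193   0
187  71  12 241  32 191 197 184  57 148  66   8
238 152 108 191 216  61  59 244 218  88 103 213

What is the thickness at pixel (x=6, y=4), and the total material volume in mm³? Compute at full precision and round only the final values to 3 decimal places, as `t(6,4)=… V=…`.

span = t_max - t_min = 2.36 - 0.45 = 1.910
L(6,4) = 197, L_eff = 1 - 197/255 = 0.227451 (inverted)
t(6,4) = 2.36 - 1.910·0.227451 = 1.926
Σt over all 6·12 pixels = 224324/2125 ≈ 105.5642353
V = pitch²·Σt = 1.45²·224324/2125 = 221.949

t(6,4)=1.926 V=221.949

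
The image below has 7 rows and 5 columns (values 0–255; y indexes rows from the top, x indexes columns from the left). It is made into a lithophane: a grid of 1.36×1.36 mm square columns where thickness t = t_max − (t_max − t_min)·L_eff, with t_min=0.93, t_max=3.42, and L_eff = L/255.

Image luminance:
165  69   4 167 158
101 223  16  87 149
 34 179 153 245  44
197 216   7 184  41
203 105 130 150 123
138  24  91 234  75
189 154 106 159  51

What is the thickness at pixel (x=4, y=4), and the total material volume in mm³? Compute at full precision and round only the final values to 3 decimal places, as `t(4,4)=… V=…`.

t(4,4)=2.219 V=142.453

span = t_max - t_min = 3.42 - 0.93 = 2.490
L(4,4) = 123, L_eff = 123/255 = 0.482353
t(4,4) = 3.42 - 2.490·0.482353 = 2.219
Σt over all 7·5 pixels = 654657/8500 ≈ 77.0184706
V = pitch²·Σt = 1.36²·654657/8500 = 142.453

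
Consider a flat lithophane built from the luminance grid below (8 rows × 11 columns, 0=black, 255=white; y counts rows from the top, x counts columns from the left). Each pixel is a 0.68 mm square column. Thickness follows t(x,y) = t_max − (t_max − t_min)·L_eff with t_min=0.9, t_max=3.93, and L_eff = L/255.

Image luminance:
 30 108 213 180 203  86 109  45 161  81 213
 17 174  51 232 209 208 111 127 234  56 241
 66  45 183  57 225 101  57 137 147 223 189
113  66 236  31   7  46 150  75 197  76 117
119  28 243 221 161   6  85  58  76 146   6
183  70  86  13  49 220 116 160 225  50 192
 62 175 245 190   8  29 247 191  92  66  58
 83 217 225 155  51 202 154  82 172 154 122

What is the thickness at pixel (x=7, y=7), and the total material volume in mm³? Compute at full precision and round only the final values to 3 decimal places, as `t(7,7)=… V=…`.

span = t_max - t_min = 3.93 - 0.9 = 3.030
L(7,7) = 82, L_eff = 82/255 = 0.321569
t(7,7) = 3.93 - 3.030·0.321569 = 2.956
Σt over all 8·11 pixels = 907957/4250 ≈ 213.6369412
V = pitch²·Σt = 0.68²·907957/4250 = 98.786

t(7,7)=2.956 V=98.786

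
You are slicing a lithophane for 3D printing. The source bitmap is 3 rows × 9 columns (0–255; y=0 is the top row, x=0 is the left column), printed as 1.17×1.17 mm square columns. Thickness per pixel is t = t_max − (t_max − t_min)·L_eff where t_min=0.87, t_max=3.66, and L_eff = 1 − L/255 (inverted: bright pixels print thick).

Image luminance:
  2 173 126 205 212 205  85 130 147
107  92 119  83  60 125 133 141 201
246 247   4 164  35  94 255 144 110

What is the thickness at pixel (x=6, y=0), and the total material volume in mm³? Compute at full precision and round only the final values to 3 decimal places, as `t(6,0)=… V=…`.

t(6,0)=1.800 V=86.748

span = t_max - t_min = 3.66 - 0.87 = 2.790
L(6,0) = 85, L_eff = 1 - 85/255 = 0.666667 (inverted)
t(6,0) = 3.66 - 2.790·0.666667 = 1.800
Σt over all 3·9 pixels = 10773/170 ≈ 63.3705882
V = pitch²·Σt = 1.17²·10773/170 = 86.748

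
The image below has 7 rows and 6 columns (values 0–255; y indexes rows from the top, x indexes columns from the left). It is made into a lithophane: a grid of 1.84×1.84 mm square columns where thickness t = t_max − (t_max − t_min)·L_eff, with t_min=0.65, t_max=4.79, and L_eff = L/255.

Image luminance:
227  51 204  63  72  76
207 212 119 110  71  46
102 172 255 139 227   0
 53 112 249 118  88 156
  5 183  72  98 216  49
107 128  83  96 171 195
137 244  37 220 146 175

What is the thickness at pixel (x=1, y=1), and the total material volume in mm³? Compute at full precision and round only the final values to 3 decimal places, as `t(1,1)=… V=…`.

span = t_max - t_min = 4.79 - 0.65 = 4.140
L(1,1) = 212, L_eff = 212/255 = 0.831373
t(1,1) = 4.79 - 4.140·0.831373 = 1.348
Σt over all 7·6 pixels = 112.032
V = pitch²·Σt = 1.84²·112.032 = 379.296

t(1,1)=1.348 V=379.296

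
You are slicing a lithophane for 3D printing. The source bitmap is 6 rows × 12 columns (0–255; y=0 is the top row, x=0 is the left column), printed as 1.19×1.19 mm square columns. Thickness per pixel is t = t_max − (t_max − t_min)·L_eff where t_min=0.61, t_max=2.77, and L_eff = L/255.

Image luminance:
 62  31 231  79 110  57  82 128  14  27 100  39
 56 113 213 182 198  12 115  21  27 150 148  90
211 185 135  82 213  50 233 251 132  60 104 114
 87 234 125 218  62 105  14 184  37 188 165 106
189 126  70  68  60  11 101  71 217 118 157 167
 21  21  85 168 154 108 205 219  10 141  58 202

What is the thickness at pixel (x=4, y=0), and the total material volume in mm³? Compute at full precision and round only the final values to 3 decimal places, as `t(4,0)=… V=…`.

span = t_max - t_min = 2.77 - 0.61 = 2.160
L(4,0) = 110, L_eff = 110/255 = 0.431373
t(4,0) = 2.77 - 2.160·0.431373 = 1.838
Σt over all 6·12 pixels = 273924/2125 ≈ 128.9054118
V = pitch²·Σt = 1.19²·273924/2125 = 182.543

t(4,0)=1.838 V=182.543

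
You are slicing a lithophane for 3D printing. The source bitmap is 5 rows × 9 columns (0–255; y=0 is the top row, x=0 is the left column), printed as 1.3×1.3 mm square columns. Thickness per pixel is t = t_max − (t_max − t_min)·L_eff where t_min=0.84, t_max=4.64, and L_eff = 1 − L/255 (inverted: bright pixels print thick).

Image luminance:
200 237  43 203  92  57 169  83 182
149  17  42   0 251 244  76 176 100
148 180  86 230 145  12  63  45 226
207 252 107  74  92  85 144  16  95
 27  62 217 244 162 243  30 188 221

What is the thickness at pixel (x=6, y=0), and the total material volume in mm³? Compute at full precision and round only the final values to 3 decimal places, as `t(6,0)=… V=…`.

span = t_max - t_min = 4.64 - 0.84 = 3.800
L(6,0) = 169, L_eff = 1 - 169/255 = 0.337255 (inverted)
t(6,0) = 4.64 - 3.800·0.337255 = 3.358
Σt over all 5·9 pixels = 53571/425 ≈ 126.0494118
V = pitch²·Σt = 1.3²·53571/425 = 213.024

t(6,0)=3.358 V=213.024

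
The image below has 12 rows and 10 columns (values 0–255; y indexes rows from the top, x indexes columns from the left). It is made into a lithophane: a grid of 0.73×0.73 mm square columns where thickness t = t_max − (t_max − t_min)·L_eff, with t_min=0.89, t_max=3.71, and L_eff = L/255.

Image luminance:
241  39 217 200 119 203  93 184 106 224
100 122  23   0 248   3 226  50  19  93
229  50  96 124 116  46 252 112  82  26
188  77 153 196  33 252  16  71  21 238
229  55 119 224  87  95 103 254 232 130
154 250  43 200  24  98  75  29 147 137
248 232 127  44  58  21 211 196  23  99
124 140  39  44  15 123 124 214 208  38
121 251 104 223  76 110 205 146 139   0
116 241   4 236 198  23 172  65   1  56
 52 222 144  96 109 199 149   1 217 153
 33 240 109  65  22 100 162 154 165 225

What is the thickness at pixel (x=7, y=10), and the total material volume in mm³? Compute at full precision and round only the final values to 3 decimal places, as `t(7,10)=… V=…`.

t(7,10)=3.699 V=148.819

span = t_max - t_min = 3.71 - 0.89 = 2.820
L(7,10) = 1, L_eff = 1/255 = 0.003922
t(7,10) = 3.71 - 2.820·0.003922 = 3.699
Σt over all 12·10 pixels = 237373/850 ≈ 279.2623529
V = pitch²·Σt = 0.73²·237373/850 = 148.819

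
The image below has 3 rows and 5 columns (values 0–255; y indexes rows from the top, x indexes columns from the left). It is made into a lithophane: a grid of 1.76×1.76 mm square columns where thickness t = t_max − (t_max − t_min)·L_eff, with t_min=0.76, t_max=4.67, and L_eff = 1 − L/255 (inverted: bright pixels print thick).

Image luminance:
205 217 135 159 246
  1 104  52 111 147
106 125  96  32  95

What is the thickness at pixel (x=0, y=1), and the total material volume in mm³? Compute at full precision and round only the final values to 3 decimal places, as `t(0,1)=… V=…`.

span = t_max - t_min = 4.67 - 0.76 = 3.910
L(0,1) = 1, L_eff = 1 - 1/255 = 0.996078 (inverted)
t(0,1) = 4.67 - 3.910·0.996078 = 0.775
Σt over all 3·5 pixels = 59213/1500 ≈ 39.4753333
V = pitch²·Σt = 1.76²·59213/1500 = 122.279

t(0,1)=0.775 V=122.279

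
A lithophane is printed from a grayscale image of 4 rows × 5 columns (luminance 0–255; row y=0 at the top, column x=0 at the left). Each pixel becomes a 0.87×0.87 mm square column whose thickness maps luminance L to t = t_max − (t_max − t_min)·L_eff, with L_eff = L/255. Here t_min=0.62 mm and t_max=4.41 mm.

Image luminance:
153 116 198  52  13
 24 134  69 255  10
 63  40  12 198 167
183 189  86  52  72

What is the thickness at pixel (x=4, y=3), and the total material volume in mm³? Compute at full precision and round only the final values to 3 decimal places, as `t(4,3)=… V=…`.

t(4,3)=3.340 V=43.292

span = t_max - t_min = 4.41 - 0.62 = 3.790
L(4,3) = 72, L_eff = 72/255 = 0.282353
t(4,3) = 4.41 - 3.790·0.282353 = 3.340
Σt over all 4·5 pixels = 729253/12750 ≈ 57.1963137
V = pitch²·Σt = 0.87²·729253/12750 = 43.292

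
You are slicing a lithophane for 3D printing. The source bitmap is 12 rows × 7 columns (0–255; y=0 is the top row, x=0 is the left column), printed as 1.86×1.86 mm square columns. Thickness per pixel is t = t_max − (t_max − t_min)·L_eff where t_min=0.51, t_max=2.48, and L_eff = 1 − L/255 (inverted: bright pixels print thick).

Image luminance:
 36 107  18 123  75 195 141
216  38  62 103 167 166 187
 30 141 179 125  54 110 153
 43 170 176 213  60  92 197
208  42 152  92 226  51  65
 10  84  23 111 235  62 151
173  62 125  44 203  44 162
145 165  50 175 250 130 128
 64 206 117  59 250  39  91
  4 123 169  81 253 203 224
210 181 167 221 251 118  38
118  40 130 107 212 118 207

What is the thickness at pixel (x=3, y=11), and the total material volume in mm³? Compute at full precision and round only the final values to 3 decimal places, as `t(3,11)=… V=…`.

span = t_max - t_min = 2.48 - 0.51 = 1.970
L(3,11) = 107, L_eff = 1 - 107/255 = 0.580392 (inverted)
t(3,11) = 2.48 - 1.970·0.580392 = 1.337
Σt over all 12·7 pixels = 534897/4250 ≈ 125.8581176
V = pitch²·Σt = 1.86²·534897/4250 = 435.419

t(3,11)=1.337 V=435.419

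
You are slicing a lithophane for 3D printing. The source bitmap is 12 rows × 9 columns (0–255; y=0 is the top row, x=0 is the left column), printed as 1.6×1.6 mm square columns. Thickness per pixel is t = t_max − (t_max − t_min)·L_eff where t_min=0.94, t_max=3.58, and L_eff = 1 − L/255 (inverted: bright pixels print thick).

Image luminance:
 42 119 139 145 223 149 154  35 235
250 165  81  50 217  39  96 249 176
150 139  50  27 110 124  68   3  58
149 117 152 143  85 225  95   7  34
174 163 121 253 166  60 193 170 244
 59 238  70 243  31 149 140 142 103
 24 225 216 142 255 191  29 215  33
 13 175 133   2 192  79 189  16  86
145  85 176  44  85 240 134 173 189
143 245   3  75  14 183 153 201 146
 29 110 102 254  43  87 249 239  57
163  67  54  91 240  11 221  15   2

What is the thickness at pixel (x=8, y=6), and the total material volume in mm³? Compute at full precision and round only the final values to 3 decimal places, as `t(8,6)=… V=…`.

t(8,6)=1.282 V=623.043

span = t_max - t_min = 3.58 - 0.94 = 2.640
L(8,6) = 33, L_eff = 1 - 33/255 = 0.870588 (inverted)
t(8,6) = 3.58 - 2.640·0.870588 = 1.282
Σt over all 12·9 pixels = 243.376
V = pitch²·Σt = 1.6²·243.376 = 623.043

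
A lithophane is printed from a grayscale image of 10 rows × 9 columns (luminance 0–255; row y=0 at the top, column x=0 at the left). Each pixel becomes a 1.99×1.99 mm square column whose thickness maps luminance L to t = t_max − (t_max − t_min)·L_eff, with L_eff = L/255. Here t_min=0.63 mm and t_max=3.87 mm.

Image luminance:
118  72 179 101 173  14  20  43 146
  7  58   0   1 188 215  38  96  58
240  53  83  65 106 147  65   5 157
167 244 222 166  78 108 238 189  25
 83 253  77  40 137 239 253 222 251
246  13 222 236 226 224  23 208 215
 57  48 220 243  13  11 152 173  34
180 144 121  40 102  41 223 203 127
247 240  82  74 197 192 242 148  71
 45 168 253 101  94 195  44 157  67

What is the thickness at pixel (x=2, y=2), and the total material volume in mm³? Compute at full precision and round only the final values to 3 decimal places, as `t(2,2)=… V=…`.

span = t_max - t_min = 3.87 - 0.63 = 3.240
L(2,2) = 83, L_eff = 83/255 = 0.325490
t(2,2) = 3.87 - 3.240·0.325490 = 2.815
Σt over all 10·9 pixels = 842967/4250 ≈ 198.3451765
V = pitch²·Σt = 1.99²·842967/4250 = 785.467

t(2,2)=2.815 V=785.467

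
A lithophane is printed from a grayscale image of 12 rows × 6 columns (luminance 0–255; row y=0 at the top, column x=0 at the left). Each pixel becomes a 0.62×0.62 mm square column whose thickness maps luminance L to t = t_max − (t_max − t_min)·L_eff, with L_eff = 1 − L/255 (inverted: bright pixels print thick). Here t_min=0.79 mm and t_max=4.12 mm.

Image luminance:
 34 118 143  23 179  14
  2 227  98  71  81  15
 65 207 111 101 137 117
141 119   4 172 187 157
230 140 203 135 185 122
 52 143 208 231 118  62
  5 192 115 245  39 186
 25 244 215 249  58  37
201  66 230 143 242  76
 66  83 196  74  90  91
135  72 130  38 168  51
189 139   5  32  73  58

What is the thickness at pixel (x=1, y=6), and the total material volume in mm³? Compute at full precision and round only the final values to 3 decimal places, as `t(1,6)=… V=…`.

span = t_max - t_min = 4.12 - 0.79 = 3.330
L(1,6) = 192, L_eff = 1 - 192/255 = 0.247059 (inverted)
t(1,6) = 4.12 - 3.330·0.247059 = 3.297
Σt over all 12·6 pixels = 143919/850 ≈ 169.3164706
V = pitch²·Σt = 0.62²·143919/850 = 65.085

t(1,6)=3.297 V=65.085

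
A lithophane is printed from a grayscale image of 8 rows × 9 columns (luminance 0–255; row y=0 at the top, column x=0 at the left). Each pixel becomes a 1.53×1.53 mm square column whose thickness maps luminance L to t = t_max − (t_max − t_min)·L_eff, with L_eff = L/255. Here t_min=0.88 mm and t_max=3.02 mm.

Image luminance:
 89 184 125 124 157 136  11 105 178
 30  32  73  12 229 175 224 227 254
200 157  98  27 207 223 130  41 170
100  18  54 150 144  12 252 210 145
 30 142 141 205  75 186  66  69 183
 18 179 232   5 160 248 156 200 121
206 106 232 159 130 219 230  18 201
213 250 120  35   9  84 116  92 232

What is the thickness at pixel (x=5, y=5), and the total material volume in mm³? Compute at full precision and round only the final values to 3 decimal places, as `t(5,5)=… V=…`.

t(5,5)=0.939 V=317.052

span = t_max - t_min = 3.02 - 0.88 = 2.140
L(5,5) = 248, L_eff = 248/255 = 0.972549
t(5,5) = 3.02 - 2.140·0.972549 = 0.939
Σt over all 8·9 pixels = 575621/4250 ≈ 135.4402353
V = pitch²·Σt = 1.53²·575621/4250 = 317.052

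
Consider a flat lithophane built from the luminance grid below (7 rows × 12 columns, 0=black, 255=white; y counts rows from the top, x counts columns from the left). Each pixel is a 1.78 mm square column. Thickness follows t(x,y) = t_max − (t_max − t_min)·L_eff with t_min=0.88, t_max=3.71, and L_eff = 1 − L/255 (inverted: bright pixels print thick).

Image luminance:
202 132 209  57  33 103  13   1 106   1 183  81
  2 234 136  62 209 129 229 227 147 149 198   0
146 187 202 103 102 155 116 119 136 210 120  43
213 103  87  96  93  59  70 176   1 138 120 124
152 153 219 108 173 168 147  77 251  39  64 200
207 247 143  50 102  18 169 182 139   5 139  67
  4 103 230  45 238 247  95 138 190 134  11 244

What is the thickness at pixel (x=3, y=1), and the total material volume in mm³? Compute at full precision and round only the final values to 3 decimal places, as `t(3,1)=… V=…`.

span = t_max - t_min = 3.71 - 0.88 = 2.830
L(3,1) = 62, L_eff = 1 - 62/255 = 0.756863 (inverted)
t(3,1) = 3.71 - 2.830·0.756863 = 1.568
Σt over all 7·12 pixels = 245087/1275 ≈ 192.2250980
V = pitch²·Σt = 1.78²·245087/1275 = 609.046

t(3,1)=1.568 V=609.046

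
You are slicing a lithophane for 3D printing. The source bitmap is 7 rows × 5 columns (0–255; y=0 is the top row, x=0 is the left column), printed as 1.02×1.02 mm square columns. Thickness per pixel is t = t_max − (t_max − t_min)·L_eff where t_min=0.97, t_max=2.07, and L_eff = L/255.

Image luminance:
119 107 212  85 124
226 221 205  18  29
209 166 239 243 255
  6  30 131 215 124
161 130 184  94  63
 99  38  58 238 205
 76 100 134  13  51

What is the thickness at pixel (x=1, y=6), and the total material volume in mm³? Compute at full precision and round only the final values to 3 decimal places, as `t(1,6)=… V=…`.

t(1,6)=1.639 V=54.696

span = t_max - t_min = 2.07 - 0.97 = 1.100
L(1,6) = 100, L_eff = 100/255 = 0.392157
t(1,6) = 2.07 - 1.100·0.392157 = 1.639
Σt over all 7·5 pixels = 89373/1700 ≈ 52.5723529
V = pitch²·Σt = 1.02²·89373/1700 = 54.696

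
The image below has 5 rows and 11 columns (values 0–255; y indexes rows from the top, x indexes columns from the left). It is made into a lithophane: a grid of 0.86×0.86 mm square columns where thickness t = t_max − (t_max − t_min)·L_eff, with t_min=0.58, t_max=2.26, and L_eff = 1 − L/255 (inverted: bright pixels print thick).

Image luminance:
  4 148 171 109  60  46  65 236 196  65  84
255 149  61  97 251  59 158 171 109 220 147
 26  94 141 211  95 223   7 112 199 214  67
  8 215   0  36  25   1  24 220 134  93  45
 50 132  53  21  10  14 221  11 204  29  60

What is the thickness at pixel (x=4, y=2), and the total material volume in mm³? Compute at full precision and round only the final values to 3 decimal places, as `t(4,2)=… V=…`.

span = t_max - t_min = 2.26 - 0.58 = 1.680
L(4,2) = 95, L_eff = 1 - 95/255 = 0.627451 (inverted)
t(4,2) = 2.26 - 1.680·0.627451 = 1.206
Σt over all 5·11 pixels = 299543/4250 ≈ 70.4807059
V = pitch²·Σt = 0.86²·299543/4250 = 52.128

t(4,2)=1.206 V=52.128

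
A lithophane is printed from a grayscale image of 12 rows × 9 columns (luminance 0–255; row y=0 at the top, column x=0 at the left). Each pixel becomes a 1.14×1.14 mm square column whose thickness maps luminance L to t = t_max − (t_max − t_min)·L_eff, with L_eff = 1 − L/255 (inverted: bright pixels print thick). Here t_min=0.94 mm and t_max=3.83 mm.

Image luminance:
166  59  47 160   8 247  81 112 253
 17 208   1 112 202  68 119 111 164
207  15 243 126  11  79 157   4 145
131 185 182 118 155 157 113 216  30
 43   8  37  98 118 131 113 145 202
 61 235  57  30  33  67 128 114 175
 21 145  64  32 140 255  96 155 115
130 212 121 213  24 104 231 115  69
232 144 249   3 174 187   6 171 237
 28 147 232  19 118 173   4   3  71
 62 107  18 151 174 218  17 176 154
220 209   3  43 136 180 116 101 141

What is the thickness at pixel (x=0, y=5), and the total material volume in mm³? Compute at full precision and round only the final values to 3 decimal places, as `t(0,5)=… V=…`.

t(0,5)=1.631 V=321.495

span = t_max - t_min = 3.83 - 0.94 = 2.890
L(0,5) = 61, L_eff = 1 - 61/255 = 0.760784 (inverted)
t(0,5) = 3.83 - 2.890·0.760784 = 1.631
Σt over all 12·9 pixels = 247.38
V = pitch²·Σt = 1.14²·247.38 = 321.495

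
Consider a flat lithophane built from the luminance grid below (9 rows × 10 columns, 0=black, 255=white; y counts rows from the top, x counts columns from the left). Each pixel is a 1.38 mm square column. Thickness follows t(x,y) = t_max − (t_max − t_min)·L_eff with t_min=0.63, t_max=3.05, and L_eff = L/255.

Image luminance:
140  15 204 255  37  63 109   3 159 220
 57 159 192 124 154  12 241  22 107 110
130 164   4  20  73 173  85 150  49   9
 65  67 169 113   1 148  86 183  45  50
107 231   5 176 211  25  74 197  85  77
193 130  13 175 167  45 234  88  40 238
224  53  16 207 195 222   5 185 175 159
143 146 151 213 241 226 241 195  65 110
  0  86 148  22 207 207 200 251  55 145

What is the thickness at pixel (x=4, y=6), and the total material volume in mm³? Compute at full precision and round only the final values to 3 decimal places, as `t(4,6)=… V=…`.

span = t_max - t_min = 3.05 - 0.63 = 2.420
L(4,6) = 195, L_eff = 195/255 = 0.764706
t(4,6) = 3.05 - 2.420·0.764706 = 1.199
Σt over all 9·10 pixels = 1074092/6375 ≈ 168.4850196
V = pitch²·Σt = 1.38²·1074092/6375 = 320.863

t(4,6)=1.199 V=320.863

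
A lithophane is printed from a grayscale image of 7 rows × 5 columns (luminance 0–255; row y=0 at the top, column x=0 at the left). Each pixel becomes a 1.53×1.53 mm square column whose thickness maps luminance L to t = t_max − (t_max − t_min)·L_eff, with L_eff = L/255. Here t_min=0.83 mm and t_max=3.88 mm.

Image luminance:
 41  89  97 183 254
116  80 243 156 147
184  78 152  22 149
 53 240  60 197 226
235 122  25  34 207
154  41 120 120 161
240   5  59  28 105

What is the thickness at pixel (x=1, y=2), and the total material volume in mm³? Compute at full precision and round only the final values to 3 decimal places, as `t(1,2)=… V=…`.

span = t_max - t_min = 3.88 - 0.83 = 3.050
L(1,2) = 78, L_eff = 78/255 = 0.305882
t(1,2) = 3.88 - 3.050·0.305882 = 2.947
Σt over all 7·5 pixels = 422777/5100 ≈ 82.8974510
V = pitch²·Σt = 1.53²·422777/5100 = 194.055

t(1,2)=2.947 V=194.055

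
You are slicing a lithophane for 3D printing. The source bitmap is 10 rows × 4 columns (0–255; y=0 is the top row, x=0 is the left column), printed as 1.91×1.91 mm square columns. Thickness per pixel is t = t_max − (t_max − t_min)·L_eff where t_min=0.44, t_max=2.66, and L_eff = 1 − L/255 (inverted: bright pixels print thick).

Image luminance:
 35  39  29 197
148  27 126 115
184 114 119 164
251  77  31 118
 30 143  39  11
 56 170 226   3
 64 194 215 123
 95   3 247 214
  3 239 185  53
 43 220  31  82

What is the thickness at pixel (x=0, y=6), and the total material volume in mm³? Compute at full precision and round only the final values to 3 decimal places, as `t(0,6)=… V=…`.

span = t_max - t_min = 2.66 - 0.44 = 2.220
L(0,6) = 64, L_eff = 1 - 64/255 = 0.749020 (inverted)
t(0,6) = 2.66 - 2.220·0.749020 = 0.997
Σt over all 10·4 pixels = 239931/4250 ≈ 56.4543529
V = pitch²·Σt = 1.91²·239931/4250 = 205.951

t(0,6)=0.997 V=205.951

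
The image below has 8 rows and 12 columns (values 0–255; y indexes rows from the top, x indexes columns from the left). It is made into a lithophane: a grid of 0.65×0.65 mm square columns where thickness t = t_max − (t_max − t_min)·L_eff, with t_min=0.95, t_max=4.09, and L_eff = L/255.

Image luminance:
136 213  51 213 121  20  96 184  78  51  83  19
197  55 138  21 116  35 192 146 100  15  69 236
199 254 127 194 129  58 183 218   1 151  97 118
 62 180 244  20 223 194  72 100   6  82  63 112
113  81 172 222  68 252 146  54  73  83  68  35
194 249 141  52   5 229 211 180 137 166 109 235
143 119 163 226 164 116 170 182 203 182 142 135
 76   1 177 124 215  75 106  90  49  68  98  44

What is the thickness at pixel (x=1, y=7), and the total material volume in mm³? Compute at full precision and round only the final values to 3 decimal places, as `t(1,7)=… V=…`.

span = t_max - t_min = 4.09 - 0.95 = 3.140
L(1,7) = 1, L_eff = 1/255 = 0.003922
t(1,7) = 4.09 - 3.140·0.003922 = 4.078
Σt over all 8·12 pixels = 207987/850 ≈ 244.6905882
V = pitch²·Σt = 0.65²·207987/850 = 103.382

t(1,7)=4.078 V=103.382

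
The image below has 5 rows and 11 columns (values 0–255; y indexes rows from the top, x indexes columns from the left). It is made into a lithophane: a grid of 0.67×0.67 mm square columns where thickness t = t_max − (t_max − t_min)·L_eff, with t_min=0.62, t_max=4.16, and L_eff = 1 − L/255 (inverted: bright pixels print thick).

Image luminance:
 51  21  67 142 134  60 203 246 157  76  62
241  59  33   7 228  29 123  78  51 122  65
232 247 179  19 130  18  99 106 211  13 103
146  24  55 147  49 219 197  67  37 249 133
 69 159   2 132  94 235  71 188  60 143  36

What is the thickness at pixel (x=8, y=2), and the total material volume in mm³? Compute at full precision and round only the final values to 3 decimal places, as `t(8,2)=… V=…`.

span = t_max - t_min = 4.16 - 0.62 = 3.540
L(8,2) = 211, L_eff = 1 - 211/255 = 0.172549 (inverted)
t(8,2) = 4.16 - 3.540·0.172549 = 3.549
Σt over all 5·11 pixels = 506241/4250 ≈ 119.1155294
V = pitch²·Σt = 0.67²·506241/4250 = 53.471

t(8,2)=3.549 V=53.471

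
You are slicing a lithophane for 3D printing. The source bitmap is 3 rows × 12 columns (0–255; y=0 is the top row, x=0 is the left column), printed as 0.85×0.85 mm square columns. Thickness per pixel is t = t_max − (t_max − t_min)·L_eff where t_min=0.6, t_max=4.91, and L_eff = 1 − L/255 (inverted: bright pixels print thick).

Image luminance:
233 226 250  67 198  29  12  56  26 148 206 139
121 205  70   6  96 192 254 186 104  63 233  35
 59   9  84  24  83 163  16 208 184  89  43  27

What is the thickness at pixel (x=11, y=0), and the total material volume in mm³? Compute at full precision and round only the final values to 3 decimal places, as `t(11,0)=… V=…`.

t(11,0)=2.949 V=66.211

span = t_max - t_min = 4.91 - 0.6 = 4.310
L(11,0) = 139, L_eff = 1 - 139/255 = 0.454902 (inverted)
t(11,0) = 4.91 - 4.310·0.454902 = 2.949
Σt over all 3·12 pixels = 584216/6375 ≈ 91.6417255
V = pitch²·Σt = 0.85²·584216/6375 = 66.211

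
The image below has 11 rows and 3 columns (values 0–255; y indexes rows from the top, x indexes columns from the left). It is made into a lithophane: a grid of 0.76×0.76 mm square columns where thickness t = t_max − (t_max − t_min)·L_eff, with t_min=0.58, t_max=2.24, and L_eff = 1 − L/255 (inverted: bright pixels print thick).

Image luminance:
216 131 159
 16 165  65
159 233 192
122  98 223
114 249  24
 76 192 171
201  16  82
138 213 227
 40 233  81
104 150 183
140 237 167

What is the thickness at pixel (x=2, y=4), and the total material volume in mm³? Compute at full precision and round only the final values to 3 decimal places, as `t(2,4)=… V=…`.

t(2,4)=0.736 V=29.167

span = t_max - t_min = 2.24 - 0.58 = 1.660
L(2,4) = 24, L_eff = 1 - 24/255 = 0.905882 (inverted)
t(2,4) = 2.24 - 1.660·0.905882 = 0.736
Σt over all 11·3 pixels = 321923/6375 ≈ 50.4977255
V = pitch²·Σt = 0.76²·321923/6375 = 29.167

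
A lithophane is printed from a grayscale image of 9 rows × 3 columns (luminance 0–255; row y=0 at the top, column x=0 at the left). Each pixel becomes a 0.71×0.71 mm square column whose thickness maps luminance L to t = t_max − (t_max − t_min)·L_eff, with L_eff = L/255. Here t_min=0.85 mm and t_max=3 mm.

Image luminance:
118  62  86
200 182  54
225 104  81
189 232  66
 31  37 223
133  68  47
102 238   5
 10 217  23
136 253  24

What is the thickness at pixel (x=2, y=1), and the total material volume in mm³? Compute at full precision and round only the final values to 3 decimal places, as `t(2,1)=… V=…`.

t(2,1)=2.545 V=27.461

span = t_max - t_min = 3 - 0.85 = 2.150
L(2,1) = 54, L_eff = 54/255 = 0.211765
t(2,1) = 3 - 2.150·0.211765 = 2.545
Σt over all 9·3 pixels = 138911/2550 ≈ 54.4749020
V = pitch²·Σt = 0.71²·138911/2550 = 27.461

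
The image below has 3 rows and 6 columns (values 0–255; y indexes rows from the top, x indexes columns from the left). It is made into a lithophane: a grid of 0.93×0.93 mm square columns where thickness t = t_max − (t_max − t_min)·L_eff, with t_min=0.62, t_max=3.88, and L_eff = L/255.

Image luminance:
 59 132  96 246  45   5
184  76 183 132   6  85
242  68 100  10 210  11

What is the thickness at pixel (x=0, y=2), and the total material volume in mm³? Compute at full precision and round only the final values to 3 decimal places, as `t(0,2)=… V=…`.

span = t_max - t_min = 3.88 - 0.62 = 3.260
L(0,2) = 242, L_eff = 242/255 = 0.949020
t(0,2) = 3.88 - 3.260·0.949020 = 0.786
Σt over all 3·6 pixels = 19413/425 ≈ 45.6776471
V = pitch²·Σt = 0.93²·19413/425 = 39.507

t(0,2)=0.786 V=39.507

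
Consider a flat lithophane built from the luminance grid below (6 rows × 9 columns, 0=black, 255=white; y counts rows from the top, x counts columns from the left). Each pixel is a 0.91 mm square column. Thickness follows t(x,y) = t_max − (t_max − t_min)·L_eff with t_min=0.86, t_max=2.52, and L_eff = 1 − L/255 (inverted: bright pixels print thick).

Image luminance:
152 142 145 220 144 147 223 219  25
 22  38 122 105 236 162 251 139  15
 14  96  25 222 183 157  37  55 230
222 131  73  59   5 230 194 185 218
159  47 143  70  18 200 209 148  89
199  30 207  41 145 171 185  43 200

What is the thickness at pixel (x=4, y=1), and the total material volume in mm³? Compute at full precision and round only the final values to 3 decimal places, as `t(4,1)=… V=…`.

t(4,1)=2.396 V=76.985

span = t_max - t_min = 2.52 - 0.86 = 1.660
L(4,1) = 236, L_eff = 1 - 236/255 = 0.074510 (inverted)
t(4,1) = 2.52 - 1.660·0.074510 = 2.396
Σt over all 6·9 pixels = 1185311/12750 ≈ 92.9655686
V = pitch²·Σt = 0.91²·1185311/12750 = 76.985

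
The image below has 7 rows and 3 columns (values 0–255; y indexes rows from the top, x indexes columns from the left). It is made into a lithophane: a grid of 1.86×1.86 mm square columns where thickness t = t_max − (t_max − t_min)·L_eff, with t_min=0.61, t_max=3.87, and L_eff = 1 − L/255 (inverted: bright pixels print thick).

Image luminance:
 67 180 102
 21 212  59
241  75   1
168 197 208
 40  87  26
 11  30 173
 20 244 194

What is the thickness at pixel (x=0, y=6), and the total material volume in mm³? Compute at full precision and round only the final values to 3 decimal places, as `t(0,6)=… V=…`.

t(0,6)=0.866 V=148.520

span = t_max - t_min = 3.87 - 0.61 = 3.260
L(0,6) = 20, L_eff = 1 - 20/255 = 0.921569 (inverted)
t(0,6) = 3.87 - 3.260·0.921569 = 0.866
Σt over all 7·3 pixels = 1094711/25500 ≈ 42.9298431
V = pitch²·Σt = 1.86²·1094711/25500 = 148.520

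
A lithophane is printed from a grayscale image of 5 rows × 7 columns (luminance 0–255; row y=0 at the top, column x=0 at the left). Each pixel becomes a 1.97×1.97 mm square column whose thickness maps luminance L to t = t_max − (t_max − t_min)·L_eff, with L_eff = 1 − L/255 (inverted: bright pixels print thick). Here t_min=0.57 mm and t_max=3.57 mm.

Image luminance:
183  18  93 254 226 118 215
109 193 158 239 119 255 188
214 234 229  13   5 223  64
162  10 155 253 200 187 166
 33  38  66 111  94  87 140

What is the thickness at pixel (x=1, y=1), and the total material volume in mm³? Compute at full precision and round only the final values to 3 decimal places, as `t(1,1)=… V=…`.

span = t_max - t_min = 3.57 - 0.57 = 3.000
L(1,1) = 193, L_eff = 1 - 193/255 = 0.243137 (inverted)
t(1,1) = 3.57 - 3.000·0.243137 = 2.841
Σt over all 5·7 pixels = 26991/340 ≈ 79.3852941
V = pitch²·Σt = 1.97²·26991/340 = 308.086

t(1,1)=2.841 V=308.086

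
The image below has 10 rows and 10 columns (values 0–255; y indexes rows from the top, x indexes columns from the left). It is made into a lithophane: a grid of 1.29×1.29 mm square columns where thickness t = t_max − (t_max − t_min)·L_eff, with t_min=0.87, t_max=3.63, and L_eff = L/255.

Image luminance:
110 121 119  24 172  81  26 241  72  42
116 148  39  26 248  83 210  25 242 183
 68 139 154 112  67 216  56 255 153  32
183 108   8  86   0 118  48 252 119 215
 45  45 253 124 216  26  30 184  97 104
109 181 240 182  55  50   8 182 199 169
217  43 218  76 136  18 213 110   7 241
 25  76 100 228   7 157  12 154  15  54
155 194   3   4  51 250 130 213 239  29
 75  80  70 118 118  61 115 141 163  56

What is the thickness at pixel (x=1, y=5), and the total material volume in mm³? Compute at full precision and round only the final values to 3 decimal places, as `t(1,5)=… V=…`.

span = t_max - t_min = 3.63 - 0.87 = 2.760
L(1,5) = 181, L_eff = 181/255 = 0.709804
t(1,5) = 3.63 - 2.760·0.709804 = 1.671
Σt over all 10·10 pixels = 504851/2125 ≈ 237.5769412
V = pitch²·Σt = 1.29²·504851/2125 = 395.352

t(1,5)=1.671 V=395.352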